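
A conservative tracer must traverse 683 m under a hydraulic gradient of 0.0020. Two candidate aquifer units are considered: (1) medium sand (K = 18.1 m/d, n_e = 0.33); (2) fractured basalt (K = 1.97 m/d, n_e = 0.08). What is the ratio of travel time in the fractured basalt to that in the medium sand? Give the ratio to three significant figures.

Unit 1 (medium sand): v = 18.1×0.0020/0.33 = 0.1097 m/d, t = 683/0.1097 = 6226 d
Unit 2 (fractured basalt): v = 1.97×0.0020/0.08 = 0.04925 m/d, t = 683/0.04925 = 13870 d
t(fractured basalt) / t(medium sand) = 13870/6226 = 2.23

2.23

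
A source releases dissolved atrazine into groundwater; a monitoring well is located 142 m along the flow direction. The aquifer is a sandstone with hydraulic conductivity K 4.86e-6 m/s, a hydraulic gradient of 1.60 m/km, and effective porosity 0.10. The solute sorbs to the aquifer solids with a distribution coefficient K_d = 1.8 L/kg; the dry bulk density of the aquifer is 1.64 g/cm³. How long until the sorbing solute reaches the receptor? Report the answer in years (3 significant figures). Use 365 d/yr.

K = 4.86e-6 m/s × 86400 s/d = 0.4199 m/d
Specific discharge q = 0.4199 × 0.0016 = 6.718e-4 m/d
v_s = q/n_e = 6.718e-4/0.10 = 0.006718 m/d
Retardation R = 1 + ρ_b·K_d/n = 1 + 1.64×1.8/0.10 = 30.52
Contaminant velocity v_c = v/R = 0.006718/30.52 = 2.201e-4 m/d
t = L/v_c = 142/2.201e-4 = 645100 d
   = 645100/365 = 1770 yr

1770 years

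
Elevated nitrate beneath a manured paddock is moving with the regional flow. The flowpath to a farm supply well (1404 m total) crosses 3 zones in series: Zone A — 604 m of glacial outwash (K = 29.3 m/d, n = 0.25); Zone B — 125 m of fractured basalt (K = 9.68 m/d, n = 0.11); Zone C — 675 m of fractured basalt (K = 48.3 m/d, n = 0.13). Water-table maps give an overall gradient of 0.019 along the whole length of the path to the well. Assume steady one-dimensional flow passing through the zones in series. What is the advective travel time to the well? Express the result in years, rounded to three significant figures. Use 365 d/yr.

Steady 1-D flow in series ⇒ the Darcy flux q is identical in every zone and the zone head losses add (resistances L/K in series).
Σ(L/K) = 604/29.3 + 125/9.68 + 675/48.3 = 20.61 + 12.91 + 13.98 = 47.50 d
K_eq = L_total / Σ(L/K) = 1404 / 47.50 = 29.56 m/d
q = K_eq · i = 29.56 × 0.019 = 0.5616 m/d (same in every zone)
Zone A: v = q/n = 0.5616/0.25 = 2.246 m/d → t_A = 604/2.246 = 268.9 d
Zone B: v = q/n = 0.5616/0.11 = 5.105 m/d → t_B = 125/5.105 = 24.49 d
Zone C: v = q/n = 0.5616/0.13 = 4.320 m/d → t_C = 675/4.320 = 156.3 d
Total t = 268.9 + 24.49 + 156.3 = 449.6 d
   = 449.6 / 365 = 1.23 yr

1.23 years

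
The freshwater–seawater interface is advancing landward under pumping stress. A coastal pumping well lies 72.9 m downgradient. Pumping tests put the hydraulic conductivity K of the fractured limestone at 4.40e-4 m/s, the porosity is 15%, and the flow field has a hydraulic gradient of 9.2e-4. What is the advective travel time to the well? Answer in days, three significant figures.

313 days

K = 4.40e-4 m/s × 86400 s/d = 38.02 m/d
q = Ki = 38.02 × 9.2e-4 = 0.03497 m/d
Seepage velocity v = q / n = 0.03497 / 0.15 = 0.2332 m/d
t = L / v = 72.9 / 0.2332 = 312.7 d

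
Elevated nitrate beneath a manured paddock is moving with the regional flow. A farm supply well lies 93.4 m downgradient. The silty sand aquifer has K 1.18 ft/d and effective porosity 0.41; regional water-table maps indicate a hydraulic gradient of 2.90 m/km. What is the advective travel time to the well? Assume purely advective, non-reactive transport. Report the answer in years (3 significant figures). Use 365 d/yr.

101 years

K = 1.18 ft/d × 0.3048 = 0.3597 m/d
q = Ki = 0.3597 × 0.0029 = 0.001043 m/d
Average linear velocity = 0.001043 / 0.41 = 0.002544 m/d
t = L / v = 93.4 / 0.002544 = 36710 d
   = 36710 / 365 = 101 yr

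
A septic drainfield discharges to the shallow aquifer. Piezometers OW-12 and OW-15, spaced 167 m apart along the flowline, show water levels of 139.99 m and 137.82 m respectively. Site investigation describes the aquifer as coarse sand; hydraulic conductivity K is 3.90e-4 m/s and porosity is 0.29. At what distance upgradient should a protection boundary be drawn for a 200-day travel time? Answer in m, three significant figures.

Hydraulic gradient i = (139.99 − 137.82) / 167 = 2.17 / 167 = 0.01299
K = 3.90e-4 m/s × 86400 s/d = 33.70 m/d
Specific discharge q = 33.70 × 0.01299 = 0.4378 m/d
Seepage velocity v = q / n = 0.4378 / 0.29 = 1.510 m/d
L = v × T = 1.510 × 200 = 302.0 m

302 m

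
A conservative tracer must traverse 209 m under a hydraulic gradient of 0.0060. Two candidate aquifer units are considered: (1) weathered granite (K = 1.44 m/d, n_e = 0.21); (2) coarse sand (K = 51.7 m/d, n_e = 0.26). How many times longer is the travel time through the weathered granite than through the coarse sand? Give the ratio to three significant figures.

Unit 1 (weathered granite): v = 1.44×0.0060/0.21 = 0.04114 m/d, t = 209/0.04114 = 5080 d
Unit 2 (coarse sand): v = 51.7×0.0060/0.26 = 1.193 m/d, t = 209/1.193 = 175.2 d
t(weathered granite) / t(coarse sand) = 5080/175.2 = 29.0

29.0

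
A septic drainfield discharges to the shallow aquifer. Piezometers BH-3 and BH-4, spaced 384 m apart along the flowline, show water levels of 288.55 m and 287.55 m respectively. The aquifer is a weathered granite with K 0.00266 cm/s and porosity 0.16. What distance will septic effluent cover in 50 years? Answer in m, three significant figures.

Hydraulic gradient i = (288.55 − 287.55) / 384 = 1.00 / 384 = 0.002604
K = 0.00266 cm/s × 864 = 2.298 m/d
q = Ki = 2.298 × 0.002604 = 0.005985 m/d
Seepage velocity v = q / n = 0.005985 / 0.16 = 0.03741 m/d
T = 50 yr × 365 = 18250 d
L = v × T = 0.03741 × 18250 = 682.7 m

683 m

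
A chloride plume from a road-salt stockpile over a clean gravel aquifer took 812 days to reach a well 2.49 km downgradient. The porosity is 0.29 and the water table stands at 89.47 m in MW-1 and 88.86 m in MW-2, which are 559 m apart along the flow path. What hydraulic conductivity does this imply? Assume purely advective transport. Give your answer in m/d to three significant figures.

815 m/d

Hydraulic gradient i = (89.47 − 88.86) / 559 = 0.61 / 559 = 0.001091
L = 2.49 km = 2490 m
v = L / t = 2490 / 812 = 3.067 m/d
K = v · n / i = 3.067 × 0.29 / 0.001091 = 815 m/d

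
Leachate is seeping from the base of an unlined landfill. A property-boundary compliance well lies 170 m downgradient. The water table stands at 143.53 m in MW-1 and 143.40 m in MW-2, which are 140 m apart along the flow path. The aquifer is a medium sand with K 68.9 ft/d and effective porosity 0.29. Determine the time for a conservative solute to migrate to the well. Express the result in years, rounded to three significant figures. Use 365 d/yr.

Hydraulic gradient i = (143.53 − 143.40) / 140 = 0.13 / 140 = 9.286e-4
K = 68.9 ft/d × 0.3048 = 21.00 m/d
Specific discharge q = 21.00 × 9.286e-4 = 0.01950 m/d
v_s = q/n_e = 0.01950/0.29 = 0.06724 m/d
t = L / v = 170 / 0.06724 = 2528 d
   = 2528 / 365 = 6.93 yr

6.93 years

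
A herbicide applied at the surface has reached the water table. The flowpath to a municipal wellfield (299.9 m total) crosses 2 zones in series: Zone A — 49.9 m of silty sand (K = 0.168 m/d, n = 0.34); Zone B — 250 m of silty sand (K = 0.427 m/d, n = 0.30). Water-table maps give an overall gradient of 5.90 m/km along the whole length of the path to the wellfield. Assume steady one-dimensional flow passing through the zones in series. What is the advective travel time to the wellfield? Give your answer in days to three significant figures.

45900 days

Continuity: the same q passes through each zone, so ΔH = q·Σ(L_j/K_j) — the zones act as resistances in series.
Σ(L/K) = 49.9/0.168 + 250/0.427 = 297.0 + 585.5 = 882.5 d
K_eq = L_total / Σ(L/K) = 299.9 / 882.5 = 0.3398 m/d
q = K_eq · i = 0.3398 × 0.0059 = 0.002005 m/d (same in every zone)
Zone A: v = q/n = 0.002005/0.34 = 0.005897 m/d → t_A = 49.9/0.005897 = 8462 d
Zone B: v = q/n = 0.002005/0.30 = 0.006683 m/d → t_B = 250/0.006683 = 37410 d
Total t = 8462 + 37410 = 45870 d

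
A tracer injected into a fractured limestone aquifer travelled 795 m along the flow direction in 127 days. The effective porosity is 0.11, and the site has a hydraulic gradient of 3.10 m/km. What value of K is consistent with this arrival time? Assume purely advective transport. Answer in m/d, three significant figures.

222 m/d

v = L / t = 795 / 127 = 6.260 m/d
K = v · n / i = 6.260 × 0.11 / 0.0031 = 222 m/d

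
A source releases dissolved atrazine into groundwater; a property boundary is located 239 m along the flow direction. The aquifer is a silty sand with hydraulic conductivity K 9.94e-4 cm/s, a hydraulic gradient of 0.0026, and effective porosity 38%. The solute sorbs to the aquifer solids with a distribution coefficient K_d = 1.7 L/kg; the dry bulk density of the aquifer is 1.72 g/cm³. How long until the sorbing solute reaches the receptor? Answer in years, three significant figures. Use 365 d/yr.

969 years

K = 9.94e-4 cm/s × 864 = 0.8588 m/d
q = Ki = 0.8588 × 0.0026 = 0.002233 m/d
Seepage velocity v = q / n = 0.002233 / 0.38 = 0.005876 m/d
Retardation R = 1 + ρ_b·K_d/n = 1 + 1.72×1.7/0.38 = 8.695
Contaminant velocity v_c = v/R = 0.005876/8.695 = 6.758e-4 m/d
t = L/v_c = 239/6.758e-4 = 353600 d
   = 353600/365 = 969 yr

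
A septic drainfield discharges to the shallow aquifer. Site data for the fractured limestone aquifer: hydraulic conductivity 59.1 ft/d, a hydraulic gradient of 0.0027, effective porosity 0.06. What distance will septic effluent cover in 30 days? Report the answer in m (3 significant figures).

24.3 m

K = 59.1 ft/d × 0.3048 = 18.01 m/d
Specific discharge q = 18.01 × 0.0027 = 0.04864 m/d
v = Ki/n = 18.01·0.0027/0.06 = 0.8106 m/d
L = v × T = 0.8106 × 30 = 24.32 m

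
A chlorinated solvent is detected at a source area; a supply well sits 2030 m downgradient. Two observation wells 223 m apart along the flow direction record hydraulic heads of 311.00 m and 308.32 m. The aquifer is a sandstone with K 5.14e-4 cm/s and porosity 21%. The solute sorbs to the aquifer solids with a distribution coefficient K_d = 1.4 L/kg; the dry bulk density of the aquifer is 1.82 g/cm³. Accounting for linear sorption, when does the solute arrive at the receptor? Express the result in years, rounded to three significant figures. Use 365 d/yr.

2870 years

Hydraulic gradient i = (311.00 − 308.32) / 223 = 2.68 / 223 = 0.01202
K = 5.14e-4 cm/s × 864 = 0.4441 m/d
q = Ki = 0.4441 × 0.01202 = 0.005337 m/d
Seepage velocity v = q / n = 0.005337 / 0.21 = 0.02541 m/d
Retardation R = 1 + ρ_b·K_d/n = 1 + 1.82×1.4/0.21 = 13.13
Contaminant velocity v_c = v/R = 0.02541/13.13 = 0.001935 m/d
t = L/v_c = 2030/0.001935 = 1.049e6 d
   = 1.049e6/365 = 2870 yr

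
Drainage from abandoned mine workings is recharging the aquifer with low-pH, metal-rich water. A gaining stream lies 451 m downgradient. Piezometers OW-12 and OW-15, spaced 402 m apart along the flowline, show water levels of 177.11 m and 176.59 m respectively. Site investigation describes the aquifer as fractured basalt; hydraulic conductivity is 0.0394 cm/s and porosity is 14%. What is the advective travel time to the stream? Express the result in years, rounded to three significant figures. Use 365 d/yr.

3.93 years

Hydraulic gradient i = (177.11 − 176.59) / 402 = 0.52 / 402 = 0.001294
K = 0.0394 cm/s × 864 = 34.04 m/d
q = Ki = 34.04 × 0.001294 = 0.04403 m/d
v_s = q/n_e = 0.04403/0.14 = 0.3145 m/d
t = L / v = 451 / 0.3145 = 1434 d
   = 1434 / 365 = 3.93 yr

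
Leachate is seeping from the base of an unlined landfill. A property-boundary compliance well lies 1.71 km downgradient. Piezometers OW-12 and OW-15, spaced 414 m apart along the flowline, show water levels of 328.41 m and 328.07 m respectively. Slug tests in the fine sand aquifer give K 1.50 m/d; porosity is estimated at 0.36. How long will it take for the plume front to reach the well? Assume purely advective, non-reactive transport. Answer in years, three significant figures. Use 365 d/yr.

Hydraulic gradient i = (328.41 − 328.07) / 414 = 0.34 / 414 = 8.213e-4
Specific discharge q = 1.50 × 8.213e-4 = 0.001232 m/d
v_s = q/n_e = 0.001232/0.36 = 0.003422 m/d
L = 1.71 km = 1710 m
t = L / v = 1710 / 0.003422 = 499700 d
   = 499700 / 365 = 1370 yr

1370 years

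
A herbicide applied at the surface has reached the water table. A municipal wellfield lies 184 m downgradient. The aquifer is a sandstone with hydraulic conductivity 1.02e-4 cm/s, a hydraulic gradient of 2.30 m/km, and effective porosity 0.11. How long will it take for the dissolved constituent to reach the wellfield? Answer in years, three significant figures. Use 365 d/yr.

K = 1.02e-4 cm/s × 864 = 0.08813 m/d
Specific discharge q = 0.08813 × 0.0023 = 2.027e-4 m/d
v = Ki/n = 0.08813·0.0023/0.11 = 0.001843 m/d
t = L / v = 184 / 0.001843 = 99850 d
   = 99850 / 365 = 274 yr

274 years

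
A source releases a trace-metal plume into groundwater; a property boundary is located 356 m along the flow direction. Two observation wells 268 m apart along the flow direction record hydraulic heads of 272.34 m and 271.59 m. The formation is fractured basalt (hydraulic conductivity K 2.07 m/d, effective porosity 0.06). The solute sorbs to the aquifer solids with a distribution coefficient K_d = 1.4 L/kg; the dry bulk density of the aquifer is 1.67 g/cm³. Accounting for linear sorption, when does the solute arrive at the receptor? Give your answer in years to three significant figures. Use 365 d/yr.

404 years

Hydraulic gradient i = (272.34 − 271.59) / 268 = 0.75 / 268 = 0.002799
Darcy flux q = K·i = 2.07 × 0.002799 = 0.005793 m/d
Seepage velocity v = q / n = 0.005793 / 0.06 = 0.09655 m/d
Retardation R = 1 + ρ_b·K_d/n = 1 + 1.67×1.4/0.06 = 39.97
Contaminant velocity v_c = v/R = 0.09655/39.97 = 0.002416 m/d
t = L/v_c = 356/0.002416 = 147400 d
   = 147400/365 = 404 yr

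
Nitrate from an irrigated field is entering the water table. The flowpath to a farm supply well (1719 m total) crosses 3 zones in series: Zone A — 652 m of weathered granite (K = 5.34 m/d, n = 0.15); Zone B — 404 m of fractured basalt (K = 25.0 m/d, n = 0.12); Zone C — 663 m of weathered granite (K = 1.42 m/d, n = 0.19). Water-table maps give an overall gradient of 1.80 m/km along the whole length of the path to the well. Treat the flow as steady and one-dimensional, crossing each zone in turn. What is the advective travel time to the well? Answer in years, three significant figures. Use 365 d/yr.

146 years

For zones in series the flux q is common to all zones; the equivalent conductivity is the harmonic (thickness-weighted) mean, K_eq = L_total / Σ(L_j/K_j).
Σ(L/K) = 652/5.34 + 404/25.0 + 663/1.42 = 122.1 + 16.16 + 466.9 = 605.2 d
K_eq = L_total / Σ(L/K) = 1719 / 605.2 = 2.841 m/d
q = K_eq · i = 2.841 × 0.0018 = 0.005113 m/d (same in every zone)
Zone A: v = q/n = 0.005113/0.15 = 0.03409 m/d → t_A = 652/0.03409 = 19130 d
Zone B: v = q/n = 0.005113/0.12 = 0.04261 m/d → t_B = 404/0.04261 = 9482 d
Zone C: v = q/n = 0.005113/0.19 = 0.02691 m/d → t_C = 663/0.02691 = 24640 d
Total t = 19130 + 9482 + 24640 = 53250 d
   = 53250 / 365 = 146 yr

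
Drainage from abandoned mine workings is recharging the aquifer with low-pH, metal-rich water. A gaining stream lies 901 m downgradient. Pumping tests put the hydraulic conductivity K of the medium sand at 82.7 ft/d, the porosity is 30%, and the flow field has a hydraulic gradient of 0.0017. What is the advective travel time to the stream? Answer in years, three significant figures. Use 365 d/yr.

17.3 years

K = 82.7 ft/d × 0.3048 = 25.21 m/d
q = Ki = 25.21 × 0.0017 = 0.04285 m/d
Seepage velocity v = q / n = 0.04285 / 0.30 = 0.1428 m/d
t = L / v = 901 / 0.1428 = 6308 d
   = 6308 / 365 = 17.3 yr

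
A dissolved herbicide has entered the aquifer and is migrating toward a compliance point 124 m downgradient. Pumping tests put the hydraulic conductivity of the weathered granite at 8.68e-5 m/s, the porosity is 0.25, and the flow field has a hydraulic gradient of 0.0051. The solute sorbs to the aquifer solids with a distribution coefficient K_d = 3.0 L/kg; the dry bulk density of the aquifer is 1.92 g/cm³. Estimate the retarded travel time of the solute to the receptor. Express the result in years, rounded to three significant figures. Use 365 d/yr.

K = 8.68e-5 m/s × 86400 s/d = 7.500 m/d
q = Ki = 7.500 × 0.0051 = 0.03825 m/d
Average linear velocity = 0.03825 / 0.25 = 0.1530 m/d
Retardation R = 1 + ρ_b·K_d/n = 1 + 1.92×3.0/0.25 = 24.04
Contaminant velocity v_c = v/R = 0.1530/24.04 = 0.006364 m/d
t = L/v_c = 124/0.006364 = 19480 d
   = 19480/365 = 53.4 yr

53.4 years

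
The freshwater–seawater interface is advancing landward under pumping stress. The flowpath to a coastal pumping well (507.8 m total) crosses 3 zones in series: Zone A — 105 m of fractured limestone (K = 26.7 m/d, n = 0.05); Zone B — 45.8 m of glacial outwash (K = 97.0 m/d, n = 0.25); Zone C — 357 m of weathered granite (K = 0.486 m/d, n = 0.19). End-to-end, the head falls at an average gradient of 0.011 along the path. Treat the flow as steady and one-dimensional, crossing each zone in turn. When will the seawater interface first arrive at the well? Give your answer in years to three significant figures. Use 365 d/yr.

30.6 years

Steady 1-D flow in series ⇒ the Darcy flux q is identical in every zone and the zone head losses add (resistances L/K in series).
Σ(L/K) = 105/26.7 + 45.8/97.0 + 357/0.486 = 3.933 + 0.4722 + 734.6 = 739.0 d
K_eq = L_total / Σ(L/K) = 507.8 / 739.0 = 0.6872 m/d
q = K_eq · i = 0.6872 × 0.011 = 0.007559 m/d (same in every zone)
Zone A: v = q/n = 0.007559/0.05 = 0.1512 m/d → t_A = 105/0.1512 = 694.5 d
Zone B: v = q/n = 0.007559/0.25 = 0.03024 m/d → t_B = 45.8/0.03024 = 1515 d
Zone C: v = q/n = 0.007559/0.19 = 0.03978 m/d → t_C = 357/0.03978 = 8974 d
Total t = 694.5 + 1515 + 8974 = 11180 d
   = 11180 / 365 = 30.6 yr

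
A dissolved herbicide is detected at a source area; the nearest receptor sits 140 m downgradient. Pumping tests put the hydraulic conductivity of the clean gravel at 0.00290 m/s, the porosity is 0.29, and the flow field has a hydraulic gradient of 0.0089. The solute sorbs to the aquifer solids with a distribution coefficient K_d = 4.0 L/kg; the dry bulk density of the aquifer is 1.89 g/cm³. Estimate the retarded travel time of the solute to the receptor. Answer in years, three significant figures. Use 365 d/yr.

1.35 years

K = 0.00290 m/s × 86400 s/d = 250.6 m/d
Darcy flux q = K·i = 250.6 × 0.0089 = 2.230 m/d
v_s = q/n_e = 2.230/0.29 = 7.690 m/d
Retardation R = 1 + ρ_b·K_d/n = 1 + 1.89×4.0/0.29 = 27.07
Contaminant velocity v_c = v/R = 7.690/27.07 = 0.2841 m/d
t = L/v_c = 140/0.2841 = 492.8 d
   = 492.8/365 = 1.35 yr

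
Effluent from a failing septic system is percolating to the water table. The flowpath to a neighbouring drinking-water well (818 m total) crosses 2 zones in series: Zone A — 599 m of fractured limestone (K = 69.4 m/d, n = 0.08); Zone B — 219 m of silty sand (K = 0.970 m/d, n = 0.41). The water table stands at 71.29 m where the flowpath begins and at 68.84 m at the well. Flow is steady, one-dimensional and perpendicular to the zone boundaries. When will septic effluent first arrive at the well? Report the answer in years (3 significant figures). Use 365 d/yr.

Total head drop ΔH = 71.29 − 68.84 = 2.45 m
Continuity: the same q passes through each zone, so ΔH = q·Σ(L_j/K_j) — the zones act as resistances in series.
Σ(L/K) = 599/69.4 + 219/0.970 = 8.631 + 225.8 = 234.4 d
q = ΔH / Σ(L/K) = 2.45 / 234.4 = 0.01045 m/d (same in every zone)
Zone A: v = q/n = 0.01045/0.08 = 0.1307 m/d → t_A = 599/0.1307 = 4585 d
Zone B: v = q/n = 0.01045/0.41 = 0.02549 m/d → t_B = 219/0.02549 = 8591 d
Total t = 4585 + 8591 = 13180 d
   = 13180 / 365 = 36.1 yr

36.1 years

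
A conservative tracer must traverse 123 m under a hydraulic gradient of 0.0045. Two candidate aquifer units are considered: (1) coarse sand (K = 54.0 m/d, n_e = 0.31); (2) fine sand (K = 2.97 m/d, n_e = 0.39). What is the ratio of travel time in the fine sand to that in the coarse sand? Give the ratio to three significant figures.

Unit 1 (coarse sand): v = 54.0×0.0045/0.31 = 0.7839 m/d, t = 123/0.7839 = 156.9 d
Unit 2 (fine sand): v = 2.97×0.0045/0.39 = 0.03427 m/d, t = 123/0.03427 = 3589 d
t(fine sand) / t(coarse sand) = 3589/156.9 = 22.9

22.9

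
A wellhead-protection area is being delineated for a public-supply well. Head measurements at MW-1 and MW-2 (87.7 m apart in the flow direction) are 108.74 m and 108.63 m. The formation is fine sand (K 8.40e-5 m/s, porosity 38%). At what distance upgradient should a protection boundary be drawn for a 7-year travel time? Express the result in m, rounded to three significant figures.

Hydraulic gradient i = (108.74 − 108.63) / 87.7 = 0.11 / 87.7 = 0.001254
K = 8.40e-5 m/s × 86400 s/d = 7.258 m/d
q = Ki = 7.258 × 0.001254 = 0.009103 m/d
v = Ki/n = 7.258·0.001254/0.38 = 0.02396 m/d
T = 7 yr × 365 = 2555 d
L = v × T = 0.02396 × 2555 = 61.21 m

61.2 m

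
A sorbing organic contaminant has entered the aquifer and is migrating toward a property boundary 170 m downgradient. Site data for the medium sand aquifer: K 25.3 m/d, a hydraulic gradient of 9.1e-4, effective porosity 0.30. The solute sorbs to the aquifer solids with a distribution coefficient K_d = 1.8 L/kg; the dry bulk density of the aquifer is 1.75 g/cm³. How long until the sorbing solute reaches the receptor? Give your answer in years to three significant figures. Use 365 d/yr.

69.8 years

Specific discharge q = 25.3 × 9.1e-4 = 0.02302 m/d
Average linear velocity = 0.02302 / 0.30 = 0.07674 m/d
Retardation R = 1 + ρ_b·K_d/n = 1 + 1.75×1.8/0.30 = 11.50
Contaminant velocity v_c = v/R = 0.07674/11.50 = 0.006673 m/d
t = L/v_c = 170/0.006673 = 25470 d
   = 25470/365 = 69.8 yr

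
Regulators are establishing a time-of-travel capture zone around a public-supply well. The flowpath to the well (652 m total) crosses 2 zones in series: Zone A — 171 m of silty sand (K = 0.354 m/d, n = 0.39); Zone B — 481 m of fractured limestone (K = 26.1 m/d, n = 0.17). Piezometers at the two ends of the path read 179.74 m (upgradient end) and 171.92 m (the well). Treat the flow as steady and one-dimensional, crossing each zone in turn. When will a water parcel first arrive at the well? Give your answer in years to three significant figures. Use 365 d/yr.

26.1 years

Total head drop ΔH = 179.74 − 171.92 = 7.82 m
Continuity: the same q passes through each zone, so ΔH = q·Σ(L_j/K_j) — the zones act as resistances in series.
Σ(L/K) = 171/0.354 + 481/26.1 = 483.1 + 18.43 = 501.5 d
q = ΔH / Σ(L/K) = 7.82 / 501.5 = 0.01559 m/d (same in every zone)
Zone A: v = q/n = 0.01559/0.39 = 0.03998 m/d → t_A = 171/0.03998 = 4277 d
Zone B: v = q/n = 0.01559/0.17 = 0.09173 m/d → t_B = 481/0.09173 = 5244 d
Total t = 4277 + 5244 = 9520 d
   = 9520 / 365 = 26.1 yr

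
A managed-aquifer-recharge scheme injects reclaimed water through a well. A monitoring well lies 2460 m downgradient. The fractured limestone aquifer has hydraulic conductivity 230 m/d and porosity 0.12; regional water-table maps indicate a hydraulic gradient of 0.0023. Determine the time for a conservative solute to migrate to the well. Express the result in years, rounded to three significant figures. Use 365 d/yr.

q = Ki = 230 × 0.0023 = 0.5290 m/d
Seepage velocity v = q / n = 0.5290 / 0.12 = 4.408 m/d
t = L / v = 2460 / 4.408 = 558.0 d
   = 558.0 / 365 = 1.53 yr

1.53 years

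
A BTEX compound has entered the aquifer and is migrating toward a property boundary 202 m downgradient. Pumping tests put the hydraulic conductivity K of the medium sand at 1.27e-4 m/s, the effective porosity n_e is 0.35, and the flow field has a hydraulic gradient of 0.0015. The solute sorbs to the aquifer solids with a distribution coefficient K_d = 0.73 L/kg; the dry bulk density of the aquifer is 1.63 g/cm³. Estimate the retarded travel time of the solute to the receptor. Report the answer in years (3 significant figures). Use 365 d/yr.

51.8 years

K = 1.27e-4 m/s × 86400 s/d = 10.97 m/d
q = Ki = 10.97 × 0.0015 = 0.01646 m/d
v = Ki/n = 10.97·0.0015/0.35 = 0.04703 m/d
Retardation R = 1 + ρ_b·K_d/n = 1 + 1.63×0.73/0.35 = 4.400
Contaminant velocity v_c = v/R = 0.04703/4.400 = 0.01069 m/d
t = L/v_c = 202/0.01069 = 18900 d
   = 18900/365 = 51.8 yr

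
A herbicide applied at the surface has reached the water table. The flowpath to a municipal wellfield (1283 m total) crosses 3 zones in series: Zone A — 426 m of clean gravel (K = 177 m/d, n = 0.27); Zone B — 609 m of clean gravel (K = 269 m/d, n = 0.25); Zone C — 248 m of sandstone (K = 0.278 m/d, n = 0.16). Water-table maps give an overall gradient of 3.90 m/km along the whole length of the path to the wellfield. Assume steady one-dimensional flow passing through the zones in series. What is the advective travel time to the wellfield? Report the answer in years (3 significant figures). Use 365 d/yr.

151 years

Continuity: the same q passes through each zone, so ΔH = q·Σ(L_j/K_j) — the zones act as resistances in series.
Σ(L/K) = 426/177 + 609/269 + 248/0.278 = 2.407 + 2.264 + 892.1 = 896.8 d
K_eq = L_total / Σ(L/K) = 1283 / 896.8 = 1.431 m/d
q = K_eq · i = 1.431 × 0.0039 = 0.005580 m/d (same in every zone)
Zone A: v = q/n = 0.005580/0.27 = 0.02067 m/d → t_A = 426/0.02067 = 20610 d
Zone B: v = q/n = 0.005580/0.25 = 0.02232 m/d → t_B = 609/0.02232 = 27290 d
Zone C: v = q/n = 0.005580/0.16 = 0.03487 m/d → t_C = 248/0.03487 = 7111 d
Total t = 20610 + 27290 + 7111 = 55010 d
   = 55010 / 365 = 151 yr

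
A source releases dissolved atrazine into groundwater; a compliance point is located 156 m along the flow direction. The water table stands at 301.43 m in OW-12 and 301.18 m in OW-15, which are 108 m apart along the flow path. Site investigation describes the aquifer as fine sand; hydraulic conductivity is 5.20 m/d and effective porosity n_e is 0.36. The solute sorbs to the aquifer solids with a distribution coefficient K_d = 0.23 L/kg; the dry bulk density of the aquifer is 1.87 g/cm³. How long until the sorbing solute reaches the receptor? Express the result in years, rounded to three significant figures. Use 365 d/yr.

Hydraulic gradient i = (301.43 − 301.18) / 108 = 0.25 / 108 = 0.002315
Darcy flux q = K·i = 5.20 × 0.002315 = 0.01204 m/d
v = Ki/n = 5.20·0.002315/0.36 = 0.03344 m/d
Retardation R = 1 + ρ_b·K_d/n = 1 + 1.87×0.23/0.36 = 2.195
Contaminant velocity v_c = v/R = 0.03344/2.195 = 0.01523 m/d
t = L/v_c = 156/0.01523 = 10240 d
   = 10240/365 = 28.1 yr

28.1 years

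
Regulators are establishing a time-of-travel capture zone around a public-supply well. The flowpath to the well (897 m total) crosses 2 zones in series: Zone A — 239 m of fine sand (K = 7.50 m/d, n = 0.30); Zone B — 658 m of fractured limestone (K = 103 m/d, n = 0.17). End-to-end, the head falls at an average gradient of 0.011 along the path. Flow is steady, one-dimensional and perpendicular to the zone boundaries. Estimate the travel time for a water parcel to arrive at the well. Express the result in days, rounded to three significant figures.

Steady 1-D flow in series ⇒ the Darcy flux q is identical in every zone and the zone head losses add (resistances L/K in series).
Σ(L/K) = 239/7.50 + 658/103 = 31.87 + 6.388 = 38.26 d
K_eq = L_total / Σ(L/K) = 897 / 38.26 = 23.45 m/d
q = K_eq · i = 23.45 × 0.011 = 0.2579 m/d (same in every zone)
Zone A: v = q/n = 0.2579/0.30 = 0.8598 m/d → t_A = 239/0.8598 = 278.0 d
Zone B: v = q/n = 0.2579/0.17 = 1.517 m/d → t_B = 658/1.517 = 433.7 d
Total t = 278.0 + 433.7 = 711.7 d

712 days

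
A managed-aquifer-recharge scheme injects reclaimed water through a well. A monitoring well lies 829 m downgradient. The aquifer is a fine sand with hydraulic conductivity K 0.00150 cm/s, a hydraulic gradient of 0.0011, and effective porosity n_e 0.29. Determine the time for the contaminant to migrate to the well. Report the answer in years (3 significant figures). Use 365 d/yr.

K = 0.00150 cm/s × 864 = 1.296 m/d
q = Ki = 1.296 × 0.0011 = 0.001426 m/d
Seepage velocity v = q / n = 0.001426 / 0.29 = 0.004916 m/d
t = L / v = 829 / 0.004916 = 168600 d
   = 168600 / 365 = 462 yr

462 years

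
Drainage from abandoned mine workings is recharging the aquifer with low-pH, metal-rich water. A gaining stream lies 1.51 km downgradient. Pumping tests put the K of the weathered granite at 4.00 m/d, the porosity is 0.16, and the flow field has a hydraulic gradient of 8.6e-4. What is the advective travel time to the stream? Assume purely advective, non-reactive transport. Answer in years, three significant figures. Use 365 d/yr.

192 years

Specific discharge q = 4.00 × 8.6e-4 = 0.003440 m/d
Seepage velocity v = q / n = 0.003440 / 0.16 = 0.02150 m/d
L = 1.51 km = 1510 m
t = L / v = 1510 / 0.02150 = 70230 d
   = 70230 / 365 = 192 yr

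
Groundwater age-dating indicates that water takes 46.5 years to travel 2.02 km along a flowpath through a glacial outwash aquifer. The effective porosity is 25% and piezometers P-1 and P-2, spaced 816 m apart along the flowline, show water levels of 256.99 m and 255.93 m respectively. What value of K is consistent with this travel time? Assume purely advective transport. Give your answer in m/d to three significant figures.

22.9 m/d

Hydraulic gradient i = (256.99 − 255.93) / 816 = 1.06 / 816 = 0.001299
t = 46.5 years = 16970 d
L = 2.02 km = 2020 m
v = L / t = 2020 / 16970 = 0.1190 m/d
K = v · n / i = 0.1190 × 0.25 / 0.001299 = 22.9 m/d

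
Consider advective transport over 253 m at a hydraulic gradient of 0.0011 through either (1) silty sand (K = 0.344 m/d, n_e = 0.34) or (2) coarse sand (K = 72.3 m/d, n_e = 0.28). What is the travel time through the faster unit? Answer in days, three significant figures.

Unit 1 (silty sand): v = 0.344×0.0011/0.34 = 0.001113 m/d, t = 253/0.001113 = 227300 d
Unit 2 (coarse sand): v = 72.3×0.0011/0.28 = 0.2840 m/d, t = 253/0.2840 = 890.7 d
Faster unit: t = 891 d

891 days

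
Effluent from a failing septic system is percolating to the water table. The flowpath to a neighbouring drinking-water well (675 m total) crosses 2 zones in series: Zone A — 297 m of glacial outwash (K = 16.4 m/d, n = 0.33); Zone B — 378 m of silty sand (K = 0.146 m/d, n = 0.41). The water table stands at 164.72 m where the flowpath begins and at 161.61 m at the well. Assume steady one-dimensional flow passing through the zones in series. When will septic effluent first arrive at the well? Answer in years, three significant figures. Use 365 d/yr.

Total head drop ΔH = 164.72 − 161.61 = 3.11 m
Continuity: the same q passes through each zone, so ΔH = q·Σ(L_j/K_j) — the zones act as resistances in series.
Σ(L/K) = 297/16.4 + 378/0.146 = 18.11 + 2589 = 2607 d
q = ΔH / Σ(L/K) = 3.11 / 2607 = 0.001193 m/d (same in every zone)
Zone A: v = q/n = 0.001193/0.33 = 0.003615 m/d → t_A = 297/0.003615 = 82160 d
Zone B: v = q/n = 0.001193/0.41 = 0.002909 m/d → t_B = 378/0.002909 = 129900 d
Total t = 82160 + 129900 = 212100 d
   = 212100 / 365 = 581 yr

581 years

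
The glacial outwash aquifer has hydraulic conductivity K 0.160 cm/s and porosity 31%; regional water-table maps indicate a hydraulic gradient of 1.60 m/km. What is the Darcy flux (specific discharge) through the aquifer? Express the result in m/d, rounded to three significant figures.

0.221 m/d

K = 0.160 cm/s × 864 = 138.2 m/d
q = Ki = 138.2 × 0.0016 = 0.2212 m/d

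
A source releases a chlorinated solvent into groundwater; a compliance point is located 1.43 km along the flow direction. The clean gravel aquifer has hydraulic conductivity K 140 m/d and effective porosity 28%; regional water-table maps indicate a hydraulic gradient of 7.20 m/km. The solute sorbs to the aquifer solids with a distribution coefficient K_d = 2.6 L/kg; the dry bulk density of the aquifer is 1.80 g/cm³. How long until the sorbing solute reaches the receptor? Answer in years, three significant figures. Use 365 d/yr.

q = Ki = 140 × 0.0072 = 1.008 m/d
v = Ki/n = 140·0.0072/0.28 = 3.600 m/d
Retardation R = 1 + ρ_b·K_d/n = 1 + 1.80×2.6/0.28 = 17.71
Contaminant velocity v_c = v/R = 3.600/17.71 = 0.2032 m/d
L = 1.43 km = 1430 m
t = L/v_c = 1430/0.2032 = 7037 d
   = 7037/365 = 19.3 yr

19.3 years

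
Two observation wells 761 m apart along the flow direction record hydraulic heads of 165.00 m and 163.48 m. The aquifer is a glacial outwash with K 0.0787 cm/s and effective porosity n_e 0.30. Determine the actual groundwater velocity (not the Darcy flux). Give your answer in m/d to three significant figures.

Hydraulic gradient i = (165.00 − 163.48) / 761 = 1.52 / 761 = 0.001997
K = 0.0787 cm/s × 864 = 68.00 m/d
q = Ki = 68.00 × 0.001997 = 0.1358 m/d
Seepage velocity v = q / n = 0.1358 / 0.30 = 0.4527 m/d

0.453 m/d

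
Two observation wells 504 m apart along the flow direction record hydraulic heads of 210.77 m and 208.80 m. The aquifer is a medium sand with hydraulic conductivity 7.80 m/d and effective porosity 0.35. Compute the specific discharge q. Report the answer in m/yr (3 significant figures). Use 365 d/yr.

11.1 m/yr

Hydraulic gradient i = (210.77 − 208.80) / 504 = 1.97 / 504 = 0.003909
q = Ki = 7.80 × 0.003909 = 0.03049 m/d
   = 0.03049 × 365 = 11.1 m/yr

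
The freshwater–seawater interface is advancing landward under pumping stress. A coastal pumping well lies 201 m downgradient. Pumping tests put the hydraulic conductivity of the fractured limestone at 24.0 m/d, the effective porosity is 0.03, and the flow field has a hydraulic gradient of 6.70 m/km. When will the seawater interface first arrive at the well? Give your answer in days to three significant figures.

37.5 days

Darcy flux q = K·i = 24.0 × 0.0067 = 0.1608 m/d
Average linear velocity = 0.1608 / 0.03 = 5.360 m/d
t = L / v = 201 / 5.360 = 37.50 d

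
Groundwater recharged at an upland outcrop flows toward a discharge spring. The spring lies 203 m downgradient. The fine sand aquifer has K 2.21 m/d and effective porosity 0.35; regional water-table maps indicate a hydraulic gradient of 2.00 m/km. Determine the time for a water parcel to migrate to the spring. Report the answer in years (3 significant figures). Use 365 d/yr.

44.0 years

q = Ki = 2.21 × 0.0020 = 0.004420 m/d
v_s = q/n_e = 0.004420/0.35 = 0.01263 m/d
t = L / v = 203 / 0.01263 = 16070 d
   = 16070 / 365 = 44.0 yr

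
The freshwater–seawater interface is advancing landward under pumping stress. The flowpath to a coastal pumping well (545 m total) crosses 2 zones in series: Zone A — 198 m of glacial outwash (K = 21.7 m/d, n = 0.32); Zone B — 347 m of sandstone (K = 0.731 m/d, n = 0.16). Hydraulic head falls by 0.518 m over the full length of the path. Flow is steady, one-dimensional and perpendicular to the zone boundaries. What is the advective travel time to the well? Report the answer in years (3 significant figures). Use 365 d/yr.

Continuity: the same q passes through each zone, so ΔH = q·Σ(L_j/K_j) — the zones act as resistances in series.
Σ(L/K) = 198/21.7 + 347/0.731 = 9.124 + 474.7 = 483.8 d
q = ΔH / Σ(L/K) = 0.518 / 483.8 = 0.001071 m/d (same in every zone)
Zone A: v = q/n = 0.001071/0.32 = 0.003346 m/d → t_A = 198/0.003346 = 59180 d
Zone B: v = q/n = 0.001071/0.16 = 0.006692 m/d → t_B = 347/0.006692 = 51860 d
Total t = 59180 + 51860 = 111000 d
   = 111000 / 365 = 304 yr

304 years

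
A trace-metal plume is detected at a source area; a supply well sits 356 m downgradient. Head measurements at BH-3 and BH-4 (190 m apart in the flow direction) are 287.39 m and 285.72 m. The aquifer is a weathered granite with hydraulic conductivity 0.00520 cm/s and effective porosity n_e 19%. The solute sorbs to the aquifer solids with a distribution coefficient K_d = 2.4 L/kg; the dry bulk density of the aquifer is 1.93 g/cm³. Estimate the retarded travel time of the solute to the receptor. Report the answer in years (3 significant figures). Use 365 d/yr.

119 years

Hydraulic gradient i = (287.39 − 285.72) / 190 = 1.67 / 190 = 0.008789
K = 0.00520 cm/s × 864 = 4.493 m/d
q = Ki = 4.493 × 0.008789 = 0.03949 m/d
Seepage velocity v = q / n = 0.03949 / 0.19 = 0.2078 m/d
Retardation R = 1 + ρ_b·K_d/n = 1 + 1.93×2.4/0.19 = 25.38
Contaminant velocity v_c = v/R = 0.2078/25.38 = 0.008189 m/d
t = L/v_c = 356/0.008189 = 43470 d
   = 43470/365 = 119 yr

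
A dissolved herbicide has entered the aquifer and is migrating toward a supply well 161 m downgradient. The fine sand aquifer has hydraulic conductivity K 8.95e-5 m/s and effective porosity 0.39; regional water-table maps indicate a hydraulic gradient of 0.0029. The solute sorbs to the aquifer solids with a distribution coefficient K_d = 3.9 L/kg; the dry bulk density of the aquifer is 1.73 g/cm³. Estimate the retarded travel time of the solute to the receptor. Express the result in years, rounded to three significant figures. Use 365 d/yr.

K = 8.95e-5 m/s × 86400 s/d = 7.733 m/d
Specific discharge q = 7.733 × 0.0029 = 0.02243 m/d
Seepage velocity v = q / n = 0.02243 / 0.39 = 0.05750 m/d
Retardation R = 1 + ρ_b·K_d/n = 1 + 1.73×3.9/0.39 = 18.30
Contaminant velocity v_c = v/R = 0.05750/18.30 = 0.003142 m/d
t = L/v_c = 161/0.003142 = 51240 d
   = 51240/365 = 140 yr

140 years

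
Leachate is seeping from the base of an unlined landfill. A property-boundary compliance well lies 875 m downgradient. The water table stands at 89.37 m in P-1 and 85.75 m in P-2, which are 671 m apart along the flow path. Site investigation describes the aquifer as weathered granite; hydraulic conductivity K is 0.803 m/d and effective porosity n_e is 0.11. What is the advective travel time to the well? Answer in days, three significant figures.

22200 days

Hydraulic gradient i = (89.37 − 85.75) / 671 = 3.62 / 671 = 0.005395
q = Ki = 0.803 × 0.005395 = 0.004332 m/d
v = Ki/n = 0.803·0.005395/0.11 = 0.03938 m/d
t = L / v = 875 / 0.03938 = 22220 d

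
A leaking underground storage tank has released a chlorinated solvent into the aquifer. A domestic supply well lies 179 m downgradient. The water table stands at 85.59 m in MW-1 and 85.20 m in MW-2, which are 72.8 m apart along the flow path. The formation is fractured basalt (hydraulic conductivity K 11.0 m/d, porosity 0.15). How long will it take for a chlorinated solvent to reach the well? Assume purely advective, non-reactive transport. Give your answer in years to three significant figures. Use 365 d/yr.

Hydraulic gradient i = (85.59 − 85.20) / 72.8 = 0.39 / 72.8 = 0.005357
Darcy flux q = K·i = 11.0 × 0.005357 = 0.05893 m/d
Average linear velocity = 0.05893 / 0.15 = 0.3929 m/d
t = L / v = 179 / 0.3929 = 455.6 d
   = 455.6 / 365 = 1.25 yr

1.25 years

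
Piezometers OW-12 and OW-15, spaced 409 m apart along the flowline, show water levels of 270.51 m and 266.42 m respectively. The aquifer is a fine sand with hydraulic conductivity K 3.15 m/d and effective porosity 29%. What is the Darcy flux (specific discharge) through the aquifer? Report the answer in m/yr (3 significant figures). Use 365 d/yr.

11.5 m/yr

Hydraulic gradient i = (270.51 − 266.42) / 409 = 4.09 / 409 = 0.01000
Darcy flux q = K·i = 3.15 × 0.01000 = 0.03150 m/d
   = 0.03150 × 365 = 11.5 m/yr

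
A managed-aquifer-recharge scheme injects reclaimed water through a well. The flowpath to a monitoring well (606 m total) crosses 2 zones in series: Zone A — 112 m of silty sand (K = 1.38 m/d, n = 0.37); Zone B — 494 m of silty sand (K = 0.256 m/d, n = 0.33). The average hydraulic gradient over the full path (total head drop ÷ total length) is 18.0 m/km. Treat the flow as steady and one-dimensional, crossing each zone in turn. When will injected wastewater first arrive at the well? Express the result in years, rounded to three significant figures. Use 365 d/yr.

For zones in series the flux q is common to all zones; the equivalent conductivity is the harmonic (thickness-weighted) mean, K_eq = L_total / Σ(L_j/K_j).
Σ(L/K) = 112/1.38 + 494/0.256 = 81.16 + 1930 = 2011 d
K_eq = L_total / Σ(L/K) = 606 / 2011 = 0.3014 m/d
q = K_eq · i = 0.3014 × 0.018 = 0.005425 m/d (same in every zone)
Zone A: v = q/n = 0.005425/0.37 = 0.01466 m/d → t_A = 112/0.01466 = 7639 d
Zone B: v = q/n = 0.005425/0.33 = 0.01644 m/d → t_B = 494/0.01644 = 30050 d
Total t = 7639 + 30050 = 37690 d
   = 37690 / 365 = 103 yr

103 years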